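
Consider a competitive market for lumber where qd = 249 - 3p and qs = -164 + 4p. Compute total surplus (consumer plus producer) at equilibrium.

Total surplus = 1512

Equilibrium: 249 - 3p = -164 + 4p gives p* = 59, q* = 72.
Demand choke price: p = 83; supply starts at p = 41.
CS = ½(83 − 59)(72) = 864; PS = ½(59 − 41)(72) = 648.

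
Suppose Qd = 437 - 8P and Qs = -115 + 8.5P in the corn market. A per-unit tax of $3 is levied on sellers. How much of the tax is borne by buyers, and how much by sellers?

Pre-tax equilibrium: P* = 368/11, Q* = 1863/11.
Tax on sellers shifts supply to Qs = -115 + 8.5(P − 3) = -140.5 + 8.5P.
437 - 8P = -140.5 + 8.5P gives buyer price Pb = 35; sellers receive Ps = 35 − 3 = 32.
New quantity: Q = 437 − 8(35) = 157.
Buyer burden = 35 − 368/11 = 17/11; seller burden = 368/11 − 32 = 16/11.

Buyers bear 17/11, sellers bear 16/11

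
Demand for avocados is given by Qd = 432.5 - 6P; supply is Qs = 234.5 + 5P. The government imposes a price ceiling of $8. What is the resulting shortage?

Shortage = 110

Equilibrium price would be P* = 18, so the ceiling at 8 binds.
At P = 8: Qd = 432.5 − 6(8) = 384.5, Qs = 234.5 + 5(8) = 274.5.
Shortage = 384.5 − 274.5 = 110.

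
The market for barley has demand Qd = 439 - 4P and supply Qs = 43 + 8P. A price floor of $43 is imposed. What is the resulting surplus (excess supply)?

Equilibrium price would be P* = 33, so the floor at 43 binds.
At P = 43: Qd = 267, Qs = 387.
Surplus = 387 − 267 = 120.

Surplus = 120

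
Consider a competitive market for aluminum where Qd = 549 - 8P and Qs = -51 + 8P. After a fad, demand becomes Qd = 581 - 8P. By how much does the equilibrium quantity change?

ΔQ = 16

Original equilibrium: P* = 37.5, Q* = 249.
New equilibrium: 581 - 8P = -51 + 8P, so 632 = 16P and P' = 39.5; Q' = 581 − 8(39.5) = 265.
Change in quantity: 265 − 249 = 16.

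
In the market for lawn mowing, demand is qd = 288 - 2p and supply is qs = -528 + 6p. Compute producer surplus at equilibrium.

Equilibrium: 288 - 2p = -528 + 6p gives p* = 102, q* = 84.
Supply starts at p = 88 (where qs = 0).
PS = ½(102 − 88)(84) = 588.

Producer surplus = 588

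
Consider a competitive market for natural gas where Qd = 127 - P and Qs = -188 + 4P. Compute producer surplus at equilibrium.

Producer surplus = 512

Equilibrium: 127 - P = -188 + 4P gives P* = 63, Q* = 64.
Supply starts at P = 47 (where Qs = 0).
PS = ½(63 − 47)(64) = 512.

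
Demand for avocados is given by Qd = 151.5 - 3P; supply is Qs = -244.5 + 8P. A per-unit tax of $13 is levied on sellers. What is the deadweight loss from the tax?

Deadweight loss = 2028/11

Pre-tax equilibrium: P* = 36, Q* = 43.5.
Tax on sellers shifts supply to Qs = -244.5 + 8(P − 13) = -348.5 + 8P.
151.5 - 3P = -348.5 + 8P gives buyer price Pb = 500/11; sellers receive Ps = 500/11 − 13 = 357/11.
New quantity: Q = 151.5 − 3(500/11) = 333/22.
DWL = ½ × 13 × (43.5 − 333/22) = 2028/11.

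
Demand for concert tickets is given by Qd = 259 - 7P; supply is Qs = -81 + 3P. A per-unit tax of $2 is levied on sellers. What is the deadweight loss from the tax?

Pre-tax equilibrium: P* = 34, Q* = 21.
Tax on sellers shifts supply to Qs = -81 + 3(P − 2) = -87 + 3P.
259 - 7P = -87 + 3P gives buyer price Pb = 34.6; sellers receive Ps = 34.6 − 2 = 32.6.
New quantity: Q = 259 − 7(34.6) = 16.8.
DWL = ½ × 2 × (21 − 16.8) = 4.2.

Deadweight loss = 4.2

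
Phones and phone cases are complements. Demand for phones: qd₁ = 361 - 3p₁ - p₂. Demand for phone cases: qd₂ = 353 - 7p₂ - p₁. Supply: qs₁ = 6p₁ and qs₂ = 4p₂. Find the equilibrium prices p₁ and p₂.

p₁ = 1809/49, p₂ = 1408/49

Market 1: 361 - 3p₁ - p₂ = 6p₁ → 9p₁ + p₂ = 361.
Market 2: 11p₂ + p₁ = 353.
Eliminating p₂: 11×(1) − 1×(2) gives 98p₁ = 3618, so p₁ = 1809/49.
Back-substitute into (2): p₂ = (353 − 1×1809/49) / 11 = 1408/49.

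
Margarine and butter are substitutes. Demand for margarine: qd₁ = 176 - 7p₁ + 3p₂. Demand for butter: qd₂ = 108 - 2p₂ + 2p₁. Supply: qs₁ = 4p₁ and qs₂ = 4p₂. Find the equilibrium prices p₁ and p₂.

Market 1: 176 - 7p₁ + 3p₂ = 4p₁ → 11p₁ - 3p₂ = 176.
Market 2: 6p₂ - 2p₁ = 108.
Eliminating p₂: 6×(1) + 3×(2) gives 60p₁ = 1380, so p₁ = 23.
Back-substitute into (2): p₂ = (108 + 2×23) / 6 = 77/3.

p₁ = 23, p₂ = 77/3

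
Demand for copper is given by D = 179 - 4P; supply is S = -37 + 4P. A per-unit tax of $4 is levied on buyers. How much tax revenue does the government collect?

Tax revenue = 252

Pre-tax equilibrium: P* = 27, Q* = 71.
Tax on buyers shifts demand to D = 179 − 4(P + 4) = 163 - 4P.
163 - 4P = -37 + 4P gives seller price Ps = 25; buyers pay Pb = 25 + 4 = 29.
New quantity: Q = 179 − 4(29) = 63.
Revenue = 4 × 63 = 252.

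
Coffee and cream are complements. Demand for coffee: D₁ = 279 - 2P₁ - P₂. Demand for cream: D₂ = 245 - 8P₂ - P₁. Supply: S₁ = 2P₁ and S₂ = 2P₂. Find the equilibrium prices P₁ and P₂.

P₁ = 2545/39, P₂ = 701/39

Market 1: 279 - 2P₁ - P₂ = 2P₁ → 4P₁ + P₂ = 279.
Market 2: 10P₂ + P₁ = 245.
Eliminating P₂: 10×(1) − 1×(2) gives 39P₁ = 2545, so P₁ = 2545/39.
Back-substitute into (2): P₂ = (245 − 1×2545/39) / 10 = 701/39.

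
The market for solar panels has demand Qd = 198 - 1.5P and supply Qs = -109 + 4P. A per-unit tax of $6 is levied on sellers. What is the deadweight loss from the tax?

Deadweight loss = 216/11

Pre-tax equilibrium: P* = 614/11, Q* = 1257/11.
Tax on sellers shifts supply to Qs = -109 + 4(P − 6) = -133 + 4P.
198 - 1.5P = -133 + 4P gives buyer price Pb = 662/11; sellers receive Ps = 662/11 − 6 = 596/11.
New quantity: Q = 198 − 1.5(662/11) = 1185/11.
DWL = ½ × 6 × (1257/11 − 1185/11) = 216/11.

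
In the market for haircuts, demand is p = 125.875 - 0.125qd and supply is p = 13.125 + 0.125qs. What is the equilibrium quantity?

q* = 451

Set the two price expressions equal: 125.875 - 0.125q = 13.125 + 0.125q.
112.75 = 0.25q, so q* = 451.
p* = 125.875 − (0.125)(451) = 69.5.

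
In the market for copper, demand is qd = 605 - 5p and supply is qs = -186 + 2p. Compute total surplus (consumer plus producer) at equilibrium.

Total surplus = 560

Equilibrium: 605 - 5p = -186 + 2p gives p* = 113, q* = 40.
Demand choke price: p = 121; supply starts at p = 93.
CS = ½(121 − 113)(40) = 160; PS = ½(113 − 93)(40) = 400.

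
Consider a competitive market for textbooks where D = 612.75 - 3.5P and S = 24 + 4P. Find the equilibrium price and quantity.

Set D = S: 612.75 - 3.5P = 24 + 4P.
588.75 = 7.5P, so P* = 78.5.
Q* = 612.75 − 3.5(78.5) = 338.

P* = 78.5, Q* = 338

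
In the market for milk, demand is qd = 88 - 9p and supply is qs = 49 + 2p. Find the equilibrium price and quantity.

Set qd = qs: 88 - 9p = 49 + 2p.
39 = 11p, so p* = 39/11.
q* = 88 − 9(39/11) = 617/11.

p* = 39/11, q* = 617/11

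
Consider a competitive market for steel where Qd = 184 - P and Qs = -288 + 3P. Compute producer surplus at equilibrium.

Producer surplus = 726

Equilibrium: 184 - P = -288 + 3P gives P* = 118, Q* = 66.
Supply starts at P = 96 (where Qs = 0).
PS = ½(118 − 96)(66) = 726.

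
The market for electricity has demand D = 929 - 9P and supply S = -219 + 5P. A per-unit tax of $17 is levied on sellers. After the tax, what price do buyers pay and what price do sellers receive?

Buyers pay 1233/14, sellers receive 995/14

Pre-tax equilibrium: P* = 82, Q* = 191.
Tax on sellers shifts supply to S = -219 + 5(P − 17) = -304 + 5P.
929 - 9P = -304 + 5P gives buyer price Pb = 1233/14; sellers receive Ps = 1233/14 − 17 = 995/14.
New quantity: Q = 929 − 9(1233/14) = 1909/14.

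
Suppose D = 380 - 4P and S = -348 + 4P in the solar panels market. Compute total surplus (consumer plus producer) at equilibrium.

Equilibrium: 380 - 4P = -348 + 4P gives P* = 91, Q* = 16.
Demand choke price: P = 95; supply starts at P = 87.
CS = ½(95 − 91)(16) = 32; PS = ½(91 − 87)(16) = 32.

Total surplus = 64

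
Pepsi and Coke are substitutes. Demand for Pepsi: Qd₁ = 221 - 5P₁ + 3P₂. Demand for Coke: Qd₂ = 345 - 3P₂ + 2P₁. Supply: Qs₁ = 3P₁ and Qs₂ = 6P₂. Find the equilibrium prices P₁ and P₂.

Market 1: 221 - 5P₁ + 3P₂ = 3P₁ → 8P₁ - 3P₂ = 221.
Market 2: 9P₂ - 2P₁ = 345.
Eliminating P₂: 9×(1) + 3×(2) gives 66P₁ = 3024, so P₁ = 504/11.
Back-substitute into (2): P₂ = (345 + 2×504/11) / 9 = 1601/33.

P₁ = 504/11, P₂ = 1601/33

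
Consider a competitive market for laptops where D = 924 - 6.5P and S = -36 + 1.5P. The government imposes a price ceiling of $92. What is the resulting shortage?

Shortage = 224

Equilibrium price would be P* = 120, so the ceiling at 92 binds.
At P = 92: D = 924 − 6.5(92) = 326, S = -36 + 1.5(92) = 102.
Shortage = 326 − 102 = 224.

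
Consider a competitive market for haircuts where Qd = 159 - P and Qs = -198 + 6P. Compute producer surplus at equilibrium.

Equilibrium: 159 - P = -198 + 6P gives P* = 51, Q* = 108.
Supply starts at P = 33 (where Qs = 0).
PS = ½(51 − 33)(108) = 972.

Producer surplus = 972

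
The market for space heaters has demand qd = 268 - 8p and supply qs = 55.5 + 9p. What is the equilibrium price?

p* = 12.5

Set qd = qs: 268 - 8p = 55.5 + 9p.
212.5 = 17p, so p* = 12.5.
q* = 268 − 8(12.5) = 168.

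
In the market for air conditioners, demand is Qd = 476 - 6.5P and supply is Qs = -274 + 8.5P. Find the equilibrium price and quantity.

Set Qd = Qs: 476 - 6.5P = -274 + 8.5P.
750 = 15P, so P* = 50.
Q* = 476 − 6.5(50) = 151.

P* = 50, Q* = 151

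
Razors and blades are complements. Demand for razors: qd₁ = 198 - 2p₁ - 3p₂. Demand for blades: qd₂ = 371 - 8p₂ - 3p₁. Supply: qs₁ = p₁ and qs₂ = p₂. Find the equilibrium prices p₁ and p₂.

p₁ = 223/6, p₂ = 173/6

Market 1: 198 - 2p₁ - 3p₂ = p₁ → 3p₁ + 3p₂ = 198.
Market 2: 9p₂ + 3p₁ = 371.
Eliminating p₂: 9×(1) − 3×(2) gives 18p₁ = 669, so p₁ = 223/6.
Back-substitute into (2): p₂ = (371 − 3×223/6) / 9 = 173/6.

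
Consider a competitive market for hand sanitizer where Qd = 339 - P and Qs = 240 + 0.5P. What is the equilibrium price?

P* = 66

Set Qd = Qs: 339 - P = 240 + 0.5P.
99 = 1.5P, so P* = 66.
Q* = 339 − 1(66) = 273.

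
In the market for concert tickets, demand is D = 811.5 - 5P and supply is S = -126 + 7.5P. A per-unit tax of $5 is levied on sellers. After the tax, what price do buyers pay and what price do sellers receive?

Pre-tax equilibrium: P* = 75, Q* = 436.5.
Tax on sellers shifts supply to S = -126 + 7.5(P − 5) = -163.5 + 7.5P.
811.5 - 5P = -163.5 + 7.5P gives buyer price Pb = 78; sellers receive Ps = 78 − 5 = 73.
New quantity: Q = 811.5 − 5(78) = 421.5.

Buyers pay $78, sellers receive $73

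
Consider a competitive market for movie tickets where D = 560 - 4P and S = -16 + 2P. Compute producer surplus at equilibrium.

Equilibrium: 560 - 4P = -16 + 2P gives P* = 96, Q* = 176.
Supply starts at P = 8 (where S = 0).
PS = ½(96 − 8)(176) = 7744.

Producer surplus = 7744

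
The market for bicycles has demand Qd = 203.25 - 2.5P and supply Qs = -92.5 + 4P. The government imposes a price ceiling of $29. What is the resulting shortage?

Shortage = 107.25

Equilibrium price would be P* = 45.5, so the ceiling at 29 binds.
At P = 29: Qd = 203.25 − 2.5(29) = 130.75, Qs = -92.5 + 4(29) = 23.5.
Shortage = 130.75 − 23.5 = 107.25.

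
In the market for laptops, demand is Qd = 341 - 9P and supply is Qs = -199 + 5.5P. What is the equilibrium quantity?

Q* = 169/29

Set Qd = Qs: 341 - 9P = -199 + 5.5P.
540 = 14.5P, so P* = 1080/29.
Q* = 341 − 9(1080/29) = 169/29.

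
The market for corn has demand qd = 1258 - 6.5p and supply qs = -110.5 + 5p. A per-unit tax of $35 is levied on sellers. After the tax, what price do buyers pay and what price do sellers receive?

Buyers pay 3087/23, sellers receive 2282/23

Pre-tax equilibrium: p* = 119, q* = 484.5.
Tax on sellers shifts supply to qs = -110.5 + 5(p − 35) = -285.5 + 5p.
1258 - 6.5p = -285.5 + 5p gives buyer price pb = 3087/23; sellers receive ps = 3087/23 − 35 = 2282/23.
New quantity: q = 1258 − 6.5(3087/23) = 17737/46.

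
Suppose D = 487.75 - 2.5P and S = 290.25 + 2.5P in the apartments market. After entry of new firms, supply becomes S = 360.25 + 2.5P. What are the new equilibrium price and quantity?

Original equilibrium: P* = 39.5, Q* = 389.
New equilibrium: 487.75 - 2.5P = 360.25 + 2.5P, so 127.5 = 5P and P' = 25.5; Q' = 487.75 − 2.5(25.5) = 424.

P' = 25.5, Q' = 424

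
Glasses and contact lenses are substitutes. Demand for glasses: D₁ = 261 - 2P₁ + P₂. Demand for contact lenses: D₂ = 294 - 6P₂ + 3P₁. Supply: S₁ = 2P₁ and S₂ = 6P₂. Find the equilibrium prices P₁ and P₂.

Market 1: 261 - 2P₁ + P₂ = 2P₁ → 4P₁ - P₂ = 261.
Market 2: 12P₂ - 3P₁ = 294.
Eliminating P₂: 12×(1) + 1×(2) gives 45P₁ = 3426, so P₁ = 1142/15.
Back-substitute into (2): P₂ = (294 + 3×1142/15) / 12 = 653/15.

P₁ = 1142/15, P₂ = 653/15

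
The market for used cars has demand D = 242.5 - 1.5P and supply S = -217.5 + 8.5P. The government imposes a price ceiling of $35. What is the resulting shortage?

Shortage = 110

Equilibrium price would be P* = 46, so the ceiling at 35 binds.
At P = 35: D = 242.5 − 1.5(35) = 190, S = -217.5 + 8.5(35) = 80.
Shortage = 190 − 80 = 110.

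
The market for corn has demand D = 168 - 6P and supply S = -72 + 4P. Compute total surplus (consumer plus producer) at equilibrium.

Equilibrium: 168 - 6P = -72 + 4P gives P* = 24, Q* = 24.
Demand choke price: P = 28; supply starts at P = 18.
CS = ½(28 − 24)(24) = 48; PS = ½(24 − 18)(24) = 72.

Total surplus = 120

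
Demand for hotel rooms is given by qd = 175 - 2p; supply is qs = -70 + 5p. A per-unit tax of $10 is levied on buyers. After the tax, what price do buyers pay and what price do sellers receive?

Pre-tax equilibrium: p* = 35, q* = 105.
Tax on buyers shifts demand to qd = 175 − 2(p + 10) = 155 - 2p.
155 - 2p = -70 + 5p gives seller price ps = 225/7; buyers pay pb = 225/7 + 10 = 295/7.
New quantity: q = 175 − 2(295/7) = 635/7.

Buyers pay 295/7, sellers receive 225/7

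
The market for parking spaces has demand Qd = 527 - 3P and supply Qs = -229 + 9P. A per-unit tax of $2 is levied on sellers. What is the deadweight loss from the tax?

Pre-tax equilibrium: P* = 63, Q* = 338.
Tax on sellers shifts supply to Qs = -229 + 9(P − 2) = -247 + 9P.
527 - 3P = -247 + 9P gives buyer price Pb = 64.5; sellers receive Ps = 64.5 − 2 = 62.5.
New quantity: Q = 527 − 3(64.5) = 333.5.
DWL = ½ × 2 × (338 − 333.5) = 4.5.

Deadweight loss = 4.5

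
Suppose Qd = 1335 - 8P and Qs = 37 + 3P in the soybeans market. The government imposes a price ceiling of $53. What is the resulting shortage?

Shortage = 715

Equilibrium price would be P* = 118, so the ceiling at 53 binds.
At P = 53: Qd = 1335 − 8(53) = 911, Qs = 37 + 3(53) = 196.
Shortage = 911 − 196 = 715.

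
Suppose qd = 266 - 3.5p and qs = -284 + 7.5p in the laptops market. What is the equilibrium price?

p* = 50

Set qd = qs: 266 - 3.5p = -284 + 7.5p.
550 = 11p, so p* = 50.
q* = 266 − 3.5(50) = 91.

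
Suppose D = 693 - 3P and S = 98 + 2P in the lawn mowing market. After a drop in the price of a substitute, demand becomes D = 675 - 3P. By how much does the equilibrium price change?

ΔP = -3.6

Original equilibrium: P* = 119, Q* = 336.
New equilibrium: 675 - 3P = 98 + 2P, so 577 = 5P and P' = 115.4; Q' = 675 − 3(115.4) = 328.8.
Change in price: 115.4 − 119 = -3.6.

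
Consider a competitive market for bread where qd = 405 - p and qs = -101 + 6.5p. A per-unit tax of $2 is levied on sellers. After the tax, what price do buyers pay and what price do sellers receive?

Pre-tax equilibrium: p* = 1012/15, q* = 5063/15.
Tax on sellers shifts supply to qs = -101 + 6.5(p − 2) = -114 + 6.5p.
405 - p = -114 + 6.5p gives buyer price pb = 69.2; sellers receive ps = 69.2 − 2 = 67.2.
New quantity: q = 405 − 1(69.2) = 335.8.

Buyers pay $69.2, sellers receive $67.2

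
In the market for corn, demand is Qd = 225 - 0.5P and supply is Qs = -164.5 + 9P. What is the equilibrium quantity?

Set Qd = Qs: 225 - 0.5P = -164.5 + 9P.
389.5 = 9.5P, so P* = 41.
Q* = 225 − 0.5(41) = 204.5.

Q* = 204.5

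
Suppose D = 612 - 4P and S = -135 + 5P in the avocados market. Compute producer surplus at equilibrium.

Equilibrium: 612 - 4P = -135 + 5P gives P* = 83, Q* = 280.
Supply starts at P = 27 (where S = 0).
PS = ½(83 − 27)(280) = 7840.

Producer surplus = 7840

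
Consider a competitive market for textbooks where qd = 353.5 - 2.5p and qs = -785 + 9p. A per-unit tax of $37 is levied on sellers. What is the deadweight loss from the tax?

Deadweight loss = 61605/46

Pre-tax equilibrium: p* = 99, q* = 106.
Tax on sellers shifts supply to qs = -785 + 9(p − 37) = -1118 + 9p.
353.5 - 2.5p = -1118 + 9p gives buyer price pb = 2943/23; sellers receive ps = 2943/23 − 37 = 2092/23.
New quantity: q = 353.5 − 2.5(2943/23) = 773/23.
DWL = ½ × 37 × (106 − 773/23) = 61605/46.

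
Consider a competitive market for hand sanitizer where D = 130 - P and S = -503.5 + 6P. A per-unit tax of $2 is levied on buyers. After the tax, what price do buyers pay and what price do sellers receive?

Buyers pay 1291/14, sellers receive 1263/14

Pre-tax equilibrium: P* = 90.5, Q* = 39.5.
Tax on buyers shifts demand to D = 130 − 1(P + 2) = 128 - P.
128 - P = -503.5 + 6P gives seller price Ps = 1263/14; buyers pay Pb = 1263/14 + 2 = 1291/14.
New quantity: Q = 130 − 1(1291/14) = 529/14.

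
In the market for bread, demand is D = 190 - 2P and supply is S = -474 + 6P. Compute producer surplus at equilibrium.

Producer surplus = 48

Equilibrium: 190 - 2P = -474 + 6P gives P* = 83, Q* = 24.
Supply starts at P = 79 (where S = 0).
PS = ½(83 − 79)(24) = 48.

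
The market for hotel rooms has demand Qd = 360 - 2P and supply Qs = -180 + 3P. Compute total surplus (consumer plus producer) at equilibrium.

Total surplus = 8640

Equilibrium: 360 - 2P = -180 + 3P gives P* = 108, Q* = 144.
Demand choke price: P = 180; supply starts at P = 60.
CS = ½(180 − 108)(144) = 5184; PS = ½(108 − 60)(144) = 3456.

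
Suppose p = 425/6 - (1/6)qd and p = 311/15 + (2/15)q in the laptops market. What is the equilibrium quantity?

q* = 167

Set the two price expressions equal: 425/6 - (1/6)q = 311/15 + (2/15)q.
50.1 = 0.3q, so q* = 167.
p* = 425/6 − (1/6)(167) = 43.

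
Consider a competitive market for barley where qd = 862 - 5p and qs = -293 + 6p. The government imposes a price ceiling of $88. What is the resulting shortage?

Shortage = 187

Equilibrium price would be p* = 105, so the ceiling at 88 binds.
At p = 88: qd = 862 − 5(88) = 422, qs = -293 + 6(88) = 235.
Shortage = 422 − 235 = 187.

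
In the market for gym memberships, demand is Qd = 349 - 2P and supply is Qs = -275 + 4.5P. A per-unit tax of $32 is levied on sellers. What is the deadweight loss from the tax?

Pre-tax equilibrium: P* = 96, Q* = 157.
Tax on sellers shifts supply to Qs = -275 + 4.5(P − 32) = -419 + 4.5P.
349 - 2P = -419 + 4.5P gives buyer price Pb = 1536/13; sellers receive Ps = 1536/13 − 32 = 1120/13.
New quantity: Q = 349 − 2(1536/13) = 1465/13.
DWL = ½ × 32 × (157 − 1465/13) = 9216/13.

Deadweight loss = 9216/13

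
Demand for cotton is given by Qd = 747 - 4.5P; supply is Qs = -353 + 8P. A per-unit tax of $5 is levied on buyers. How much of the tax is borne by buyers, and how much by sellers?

Buyers bear $3.2, sellers bear $1.8

Pre-tax equilibrium: P* = 88, Q* = 351.
Tax on buyers shifts demand to Qd = 747 − 4.5(P + 5) = 724.5 - 4.5P.
724.5 - 4.5P = -353 + 8P gives seller price Ps = 86.2; buyers pay Pb = 86.2 + 5 = 91.2.
New quantity: Q = 747 − 4.5(91.2) = 336.6.
Buyer burden = 91.2 − 88 = 3.2; seller burden = 88 − 86.2 = 1.8.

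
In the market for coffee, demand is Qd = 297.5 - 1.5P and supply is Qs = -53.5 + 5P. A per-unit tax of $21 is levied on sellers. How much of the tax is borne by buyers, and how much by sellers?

Pre-tax equilibrium: P* = 54, Q* = 216.5.
Tax on sellers shifts supply to Qs = -53.5 + 5(P − 21) = -158.5 + 5P.
297.5 - 1.5P = -158.5 + 5P gives buyer price Pb = 912/13; sellers receive Ps = 912/13 − 21 = 639/13.
New quantity: Q = 297.5 − 1.5(912/13) = 4999/26.
Buyer burden = 912/13 − 54 = 210/13; seller burden = 54 − 639/13 = 63/13.

Buyers bear 210/13, sellers bear 63/13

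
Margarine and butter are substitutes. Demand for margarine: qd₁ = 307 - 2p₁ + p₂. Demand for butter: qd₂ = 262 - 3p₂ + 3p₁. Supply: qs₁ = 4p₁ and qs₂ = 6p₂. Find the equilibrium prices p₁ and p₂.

p₁ = 3025/51, p₂ = 831/17

Market 1: 307 - 2p₁ + p₂ = 4p₁ → 6p₁ - p₂ = 307.
Market 2: 9p₂ - 3p₁ = 262.
Eliminating p₂: 9×(1) + 1×(2) gives 51p₁ = 3025, so p₁ = 3025/51.
Back-substitute into (2): p₂ = (262 + 3×3025/51) / 9 = 831/17.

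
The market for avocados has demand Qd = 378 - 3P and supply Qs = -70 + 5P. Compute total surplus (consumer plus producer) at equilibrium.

Total surplus = 11760

Equilibrium: 378 - 3P = -70 + 5P gives P* = 56, Q* = 210.
Demand choke price: P = 126; supply starts at P = 14.
CS = ½(126 − 56)(210) = 7350; PS = ½(56 − 14)(210) = 4410.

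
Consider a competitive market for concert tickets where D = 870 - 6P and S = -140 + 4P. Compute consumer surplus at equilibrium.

Consumer surplus = 5808

Equilibrium: 870 - 6P = -140 + 4P gives P* = 101, Q* = 264.
Demand choke price (D = 0): P = 145.
CS = ½(145 − 101)(264) = 5808.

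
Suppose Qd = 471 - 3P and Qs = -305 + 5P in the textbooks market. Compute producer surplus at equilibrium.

Producer surplus = 3240

Equilibrium: 471 - 3P = -305 + 5P gives P* = 97, Q* = 180.
Supply starts at P = 61 (where Qs = 0).
PS = ½(97 − 61)(180) = 3240.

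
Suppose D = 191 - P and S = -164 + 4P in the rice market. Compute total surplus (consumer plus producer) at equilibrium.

Equilibrium: 191 - P = -164 + 4P gives P* = 71, Q* = 120.
Demand choke price: P = 191; supply starts at P = 41.
CS = ½(191 − 71)(120) = 7200; PS = ½(71 − 41)(120) = 1800.

Total surplus = 9000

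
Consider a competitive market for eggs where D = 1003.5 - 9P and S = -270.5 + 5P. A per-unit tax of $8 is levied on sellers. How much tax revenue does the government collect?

Pre-tax equilibrium: P* = 91, Q* = 184.5.
Tax on sellers shifts supply to S = -270.5 + 5(P − 8) = -310.5 + 5P.
1003.5 - 9P = -310.5 + 5P gives buyer price Pb = 657/7; sellers receive Ps = 657/7 − 8 = 601/7.
New quantity: Q = 1003.5 − 9(657/7) = 2223/14.
Revenue = 8 × 2223/14 = 8892/7.

Tax revenue = 8892/7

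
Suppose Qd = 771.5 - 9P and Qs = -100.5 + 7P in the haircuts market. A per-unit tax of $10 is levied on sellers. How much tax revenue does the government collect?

Tax revenue = 2416.25

Pre-tax equilibrium: P* = 54.5, Q* = 281.
Tax on sellers shifts supply to Qs = -100.5 + 7(P − 10) = -170.5 + 7P.
771.5 - 9P = -170.5 + 7P gives buyer price Pb = 58.875; sellers receive Ps = 58.875 − 10 = 48.875.
New quantity: Q = 771.5 − 9(58.875) = 241.625.
Revenue = 10 × 241.625 = 2416.25.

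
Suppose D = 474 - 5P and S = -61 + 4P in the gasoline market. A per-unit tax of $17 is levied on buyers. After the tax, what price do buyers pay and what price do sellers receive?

Buyers pay $67, sellers receive $50

Pre-tax equilibrium: P* = 535/9, Q* = 1591/9.
Tax on buyers shifts demand to D = 474 − 5(P + 17) = 389 - 5P.
389 - 5P = -61 + 4P gives seller price Ps = 50; buyers pay Pb = 50 + 17 = 67.
New quantity: Q = 474 − 5(67) = 139.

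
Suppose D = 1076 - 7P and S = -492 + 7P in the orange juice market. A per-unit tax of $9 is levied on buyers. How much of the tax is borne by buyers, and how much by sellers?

Pre-tax equilibrium: P* = 112, Q* = 292.
Tax on buyers shifts demand to D = 1076 − 7(P + 9) = 1013 - 7P.
1013 - 7P = -492 + 7P gives seller price Ps = 107.5; buyers pay Pb = 107.5 + 9 = 116.5.
New quantity: Q = 1076 − 7(116.5) = 260.5.
Buyer burden = 116.5 − 112 = 4.5; seller burden = 112 − 107.5 = 4.5.

Buyers bear $4.5, sellers bear $4.5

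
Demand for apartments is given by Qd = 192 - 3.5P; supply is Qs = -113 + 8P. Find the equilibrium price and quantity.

P* = 610/23, Q* = 2281/23

Set Qd = Qs: 192 - 3.5P = -113 + 8P.
305 = 11.5P, so P* = 610/23.
Q* = 192 − 3.5(610/23) = 2281/23.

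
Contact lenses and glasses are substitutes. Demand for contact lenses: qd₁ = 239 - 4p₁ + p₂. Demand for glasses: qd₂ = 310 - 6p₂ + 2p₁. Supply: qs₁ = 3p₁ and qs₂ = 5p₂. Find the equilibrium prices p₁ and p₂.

p₁ = 2939/75, p₂ = 2648/75

Market 1: 239 - 4p₁ + p₂ = 3p₁ → 7p₁ - p₂ = 239.
Market 2: 11p₂ - 2p₁ = 310.
Eliminating p₂: 11×(1) + 1×(2) gives 75p₁ = 2939, so p₁ = 2939/75.
Back-substitute into (2): p₂ = (310 + 2×2939/75) / 11 = 2648/75.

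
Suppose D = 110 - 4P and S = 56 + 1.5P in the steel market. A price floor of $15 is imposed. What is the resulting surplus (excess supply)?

Surplus = 28.5

Equilibrium price would be P* = 108/11, so the floor at 15 binds.
At P = 15: D = 50, S = 78.5.
Surplus = 78.5 − 50 = 28.5.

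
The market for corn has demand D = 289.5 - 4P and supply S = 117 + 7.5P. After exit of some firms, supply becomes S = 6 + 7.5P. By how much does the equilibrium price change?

ΔP = 222/23

Original equilibrium: P* = 15, Q* = 229.5.
New equilibrium: 289.5 - 4P = 6 + 7.5P, so 283.5 = 11.5P and P' = 567/23; Q' = 289.5 − 4(567/23) = 8781/46.
Change in price: 567/23 − 15 = 222/23.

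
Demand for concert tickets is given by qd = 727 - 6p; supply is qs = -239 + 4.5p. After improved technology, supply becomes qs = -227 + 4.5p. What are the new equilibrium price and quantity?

p' = 636/7, q' = 1273/7

Original equilibrium: p* = 92, q* = 175.
New equilibrium: 727 - 6p = -227 + 4.5p, so 954 = 10.5p and p' = 636/7; q' = 727 − 6(636/7) = 1273/7.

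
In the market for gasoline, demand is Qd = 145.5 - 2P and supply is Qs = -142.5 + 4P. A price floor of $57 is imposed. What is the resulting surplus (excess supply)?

Equilibrium price would be P* = 48, so the floor at 57 binds.
At P = 57: Qd = 31.5, Qs = 85.5.
Surplus = 85.5 − 31.5 = 54.

Surplus = 54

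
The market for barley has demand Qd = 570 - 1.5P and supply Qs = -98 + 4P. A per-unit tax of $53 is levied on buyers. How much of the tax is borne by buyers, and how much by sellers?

Pre-tax equilibrium: P* = 1336/11, Q* = 4266/11.
Tax on buyers shifts demand to Qd = 570 − 1.5(P + 53) = 490.5 - 1.5P.
490.5 - 1.5P = -98 + 4P gives seller price Ps = 107; buyers pay Pb = 107 + 53 = 160.
New quantity: Q = 570 − 1.5(160) = 330.
Buyer burden = 160 − 1336/11 = 424/11; seller burden = 1336/11 − 107 = 159/11.

Buyers bear 424/11, sellers bear 159/11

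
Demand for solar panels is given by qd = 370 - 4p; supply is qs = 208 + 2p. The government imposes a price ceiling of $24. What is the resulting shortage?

Equilibrium price would be p* = 27, so the ceiling at 24 binds.
At p = 24: qd = 370 − 4(24) = 274, qs = 208 + 2(24) = 256.
Shortage = 274 − 256 = 18.

Shortage = 18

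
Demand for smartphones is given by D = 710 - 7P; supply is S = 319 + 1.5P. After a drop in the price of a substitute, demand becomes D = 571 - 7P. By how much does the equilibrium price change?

Original equilibrium: P* = 46, Q* = 388.
New equilibrium: 571 - 7P = 319 + 1.5P, so 252 = 8.5P and P' = 504/17; Q' = 571 − 7(504/17) = 6179/17.
Change in price: 504/17 − 46 = -278/17.

ΔP = -278/17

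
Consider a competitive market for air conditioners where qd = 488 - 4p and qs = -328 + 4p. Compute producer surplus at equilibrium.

Equilibrium: 488 - 4p = -328 + 4p gives p* = 102, q* = 80.
Supply starts at p = 82 (where qs = 0).
PS = ½(102 − 82)(80) = 800.

Producer surplus = 800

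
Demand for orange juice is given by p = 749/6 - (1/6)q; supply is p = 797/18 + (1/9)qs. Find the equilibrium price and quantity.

Set the two price expressions equal: 749/6 - (1/6)q = 797/18 + (1/9)q.
725/9 = (5/18)q, so q* = 290.
p* = 749/6 − (1/6)(290) = 76.5.

p* = 76.5, q* = 290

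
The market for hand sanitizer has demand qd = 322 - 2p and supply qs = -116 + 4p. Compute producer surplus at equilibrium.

Producer surplus = 3872

Equilibrium: 322 - 2p = -116 + 4p gives p* = 73, q* = 176.
Supply starts at p = 29 (where qs = 0).
PS = ½(73 − 29)(176) = 3872.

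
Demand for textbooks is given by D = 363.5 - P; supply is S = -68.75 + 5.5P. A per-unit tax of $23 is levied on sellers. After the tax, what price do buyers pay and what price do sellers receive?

Buyers pay 2235/26, sellers receive 1637/26

Pre-tax equilibrium: P* = 66.5, Q* = 297.
Tax on sellers shifts supply to S = -68.75 + 5.5(P − 23) = -195.25 + 5.5P.
363.5 - P = -195.25 + 5.5P gives buyer price Pb = 2235/26; sellers receive Ps = 2235/26 − 23 = 1637/26.
New quantity: Q = 363.5 − 1(2235/26) = 3608/13.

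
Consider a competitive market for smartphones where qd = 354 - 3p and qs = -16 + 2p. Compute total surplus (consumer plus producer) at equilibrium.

Total surplus = 7260

Equilibrium: 354 - 3p = -16 + 2p gives p* = 74, q* = 132.
Demand choke price: p = 118; supply starts at p = 8.
CS = ½(118 − 74)(132) = 2904; PS = ½(74 − 8)(132) = 4356.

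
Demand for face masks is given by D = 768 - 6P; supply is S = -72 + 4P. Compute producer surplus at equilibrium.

Equilibrium: 768 - 6P = -72 + 4P gives P* = 84, Q* = 264.
Supply starts at P = 18 (where S = 0).
PS = ½(84 − 18)(264) = 8712.

Producer surplus = 8712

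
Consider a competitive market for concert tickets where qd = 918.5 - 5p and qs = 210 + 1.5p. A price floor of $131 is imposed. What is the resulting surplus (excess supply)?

Equilibrium price would be p* = 109, so the floor at 131 binds.
At p = 131: qd = 263.5, qs = 406.5.
Surplus = 406.5 − 263.5 = 143.

Surplus = 143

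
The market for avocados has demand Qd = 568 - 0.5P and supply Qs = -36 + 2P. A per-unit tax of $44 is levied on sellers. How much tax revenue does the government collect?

Tax revenue = 18902.4

Pre-tax equilibrium: P* = 241.6, Q* = 447.2.
Tax on sellers shifts supply to Qs = -36 + 2(P − 44) = -124 + 2P.
568 - 0.5P = -124 + 2P gives buyer price Pb = 276.8; sellers receive Ps = 276.8 − 44 = 232.8.
New quantity: Q = 568 − 0.5(276.8) = 429.6.
Revenue = 44 × 429.6 = 18902.4.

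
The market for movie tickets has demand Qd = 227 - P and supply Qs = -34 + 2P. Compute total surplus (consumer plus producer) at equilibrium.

Equilibrium: 227 - P = -34 + 2P gives P* = 87, Q* = 140.
Demand choke price: P = 227; supply starts at P = 17.
CS = ½(227 − 87)(140) = 9800; PS = ½(87 − 17)(140) = 4900.

Total surplus = 14700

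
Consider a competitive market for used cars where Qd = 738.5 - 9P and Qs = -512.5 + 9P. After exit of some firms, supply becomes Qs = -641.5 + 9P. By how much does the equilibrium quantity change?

Original equilibrium: P* = 69.5, Q* = 113.
New equilibrium: 738.5 - 9P = -641.5 + 9P, so 1380 = 18P and P' = 230/3; Q' = 738.5 − 9(230/3) = 48.5.
Change in quantity: 48.5 − 113 = -64.5.

ΔQ = -64.5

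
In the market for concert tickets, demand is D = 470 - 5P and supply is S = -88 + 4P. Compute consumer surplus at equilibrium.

Equilibrium: 470 - 5P = -88 + 4P gives P* = 62, Q* = 160.
Demand choke price (D = 0): P = 94.
CS = ½(94 − 62)(160) = 2560.

Consumer surplus = 2560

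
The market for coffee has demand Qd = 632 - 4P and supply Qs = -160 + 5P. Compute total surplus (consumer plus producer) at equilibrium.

Equilibrium: 632 - 4P = -160 + 5P gives P* = 88, Q* = 280.
Demand choke price: P = 158; supply starts at P = 32.
CS = ½(158 − 88)(280) = 9800; PS = ½(88 − 32)(280) = 7840.

Total surplus = 17640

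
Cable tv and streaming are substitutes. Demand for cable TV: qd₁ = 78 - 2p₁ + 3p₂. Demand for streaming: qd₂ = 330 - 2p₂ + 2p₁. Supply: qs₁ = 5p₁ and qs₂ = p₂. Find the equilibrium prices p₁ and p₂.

Market 1: 78 - 2p₁ + 3p₂ = 5p₁ → 7p₁ - 3p₂ = 78.
Market 2: 3p₂ - 2p₁ = 330.
Eliminating p₂: 3×(1) + 3×(2) gives 15p₁ = 1224, so p₁ = 81.6.
Back-substitute into (2): p₂ = (330 + 2×81.6) / 3 = 164.4.

p₁ = 81.6, p₂ = 164.4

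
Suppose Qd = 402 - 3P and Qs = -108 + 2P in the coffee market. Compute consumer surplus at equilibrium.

Equilibrium: 402 - 3P = -108 + 2P gives P* = 102, Q* = 96.
Demand choke price (Qd = 0): P = 134.
CS = ½(134 − 102)(96) = 1536.

Consumer surplus = 1536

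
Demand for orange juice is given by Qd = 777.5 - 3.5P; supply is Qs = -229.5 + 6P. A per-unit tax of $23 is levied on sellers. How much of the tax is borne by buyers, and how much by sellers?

Buyers bear 276/19, sellers bear 161/19

Pre-tax equilibrium: P* = 106, Q* = 406.5.
Tax on sellers shifts supply to Qs = -229.5 + 6(P − 23) = -367.5 + 6P.
777.5 - 3.5P = -367.5 + 6P gives buyer price Pb = 2290/19; sellers receive Ps = 2290/19 − 23 = 1853/19.
New quantity: Q = 777.5 − 3.5(2290/19) = 13515/38.
Buyer burden = 2290/19 − 106 = 276/19; seller burden = 106 − 1853/19 = 161/19.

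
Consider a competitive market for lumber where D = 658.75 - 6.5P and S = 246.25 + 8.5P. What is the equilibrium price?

Set D = S: 658.75 - 6.5P = 246.25 + 8.5P.
412.5 = 15P, so P* = 27.5.
Q* = 658.75 − 6.5(27.5) = 480.

P* = 27.5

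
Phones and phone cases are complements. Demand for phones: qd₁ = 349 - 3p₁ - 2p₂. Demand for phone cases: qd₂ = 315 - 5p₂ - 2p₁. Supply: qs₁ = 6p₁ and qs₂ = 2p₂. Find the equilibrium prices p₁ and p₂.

p₁ = 1813/59, p₂ = 2137/59

Market 1: 349 - 3p₁ - 2p₂ = 6p₁ → 9p₁ + 2p₂ = 349.
Market 2: 7p₂ + 2p₁ = 315.
Eliminating p₂: 7×(1) − 2×(2) gives 59p₁ = 1813, so p₁ = 1813/59.
Back-substitute into (2): p₂ = (315 − 2×1813/59) / 7 = 2137/59.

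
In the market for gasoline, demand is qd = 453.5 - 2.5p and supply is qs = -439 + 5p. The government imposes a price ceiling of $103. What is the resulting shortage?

Equilibrium price would be p* = 119, so the ceiling at 103 binds.
At p = 103: qd = 453.5 − 2.5(103) = 196, qs = -439 + 5(103) = 76.
Shortage = 196 − 76 = 120.

Shortage = 120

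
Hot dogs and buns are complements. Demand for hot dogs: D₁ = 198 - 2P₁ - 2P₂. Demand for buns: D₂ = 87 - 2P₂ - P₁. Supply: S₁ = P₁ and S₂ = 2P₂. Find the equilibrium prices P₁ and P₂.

Market 1: 198 - 2P₁ - 2P₂ = P₁ → 3P₁ + 2P₂ = 198.
Market 2: 4P₂ + P₁ = 87.
Eliminating P₂: 4×(1) − 2×(2) gives 10P₁ = 618, so P₁ = 61.8.
Back-substitute into (2): P₂ = (87 − 1×61.8) / 4 = 6.3.

P₁ = 61.8, P₂ = 6.3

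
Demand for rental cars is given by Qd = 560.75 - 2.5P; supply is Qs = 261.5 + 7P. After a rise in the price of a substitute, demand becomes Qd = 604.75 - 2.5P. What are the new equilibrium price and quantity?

Original equilibrium: P* = 31.5, Q* = 482.
New equilibrium: 604.75 - 2.5P = 261.5 + 7P, so 343.25 = 9.5P and P' = 1373/38; Q' = 604.75 − 2.5(1373/38) = 9774/19.

P' = 1373/38, Q' = 9774/19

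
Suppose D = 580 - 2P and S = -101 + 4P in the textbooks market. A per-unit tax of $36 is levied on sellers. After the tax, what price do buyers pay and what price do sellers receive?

Buyers pay $137.5, sellers receive $101.5

Pre-tax equilibrium: P* = 113.5, Q* = 353.
Tax on sellers shifts supply to S = -101 + 4(P − 36) = -245 + 4P.
580 - 2P = -245 + 4P gives buyer price Pb = 137.5; sellers receive Ps = 137.5 − 36 = 101.5.
New quantity: Q = 580 − 2(137.5) = 305.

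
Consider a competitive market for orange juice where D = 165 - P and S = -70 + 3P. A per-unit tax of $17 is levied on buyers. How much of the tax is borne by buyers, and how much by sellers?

Pre-tax equilibrium: P* = 58.75, Q* = 106.25.
Tax on buyers shifts demand to D = 165 − 1(P + 17) = 148 - P.
148 - P = -70 + 3P gives seller price Ps = 54.5; buyers pay Pb = 54.5 + 17 = 71.5.
New quantity: Q = 165 − 1(71.5) = 93.5.
Buyer burden = 71.5 − 58.75 = 12.75; seller burden = 58.75 − 54.5 = 4.25.

Buyers bear $12.75, sellers bear $4.25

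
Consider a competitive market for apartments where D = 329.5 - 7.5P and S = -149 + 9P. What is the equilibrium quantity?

Set D = S: 329.5 - 7.5P = -149 + 9P.
478.5 = 16.5P, so P* = 29.
Q* = 329.5 − 7.5(29) = 112.

Q* = 112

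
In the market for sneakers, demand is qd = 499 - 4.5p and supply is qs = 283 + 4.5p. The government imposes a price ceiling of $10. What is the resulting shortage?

Shortage = 126

Equilibrium price would be p* = 24, so the ceiling at 10 binds.
At p = 10: qd = 499 − 4.5(10) = 454, qs = 283 + 4.5(10) = 328.
Shortage = 454 − 328 = 126.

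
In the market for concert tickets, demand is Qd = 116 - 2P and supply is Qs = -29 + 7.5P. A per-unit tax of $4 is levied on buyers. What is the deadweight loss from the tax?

Deadweight loss = 240/19

Pre-tax equilibrium: P* = 290/19, Q* = 1624/19.
Tax on buyers shifts demand to Qd = 116 − 2(P + 4) = 108 - 2P.
108 - 2P = -29 + 7.5P gives seller price Ps = 274/19; buyers pay Pb = 274/19 + 4 = 350/19.
New quantity: Q = 116 − 2(350/19) = 1504/19.
DWL = ½ × 4 × (1624/19 − 1504/19) = 240/19.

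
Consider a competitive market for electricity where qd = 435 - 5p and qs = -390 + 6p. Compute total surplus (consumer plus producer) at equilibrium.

Equilibrium: 435 - 5p = -390 + 6p gives p* = 75, q* = 60.
Demand choke price: p = 87; supply starts at p = 65.
CS = ½(87 − 75)(60) = 360; PS = ½(75 − 65)(60) = 300.

Total surplus = 660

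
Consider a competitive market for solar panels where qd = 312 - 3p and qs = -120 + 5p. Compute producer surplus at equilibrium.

Producer surplus = 2250

Equilibrium: 312 - 3p = -120 + 5p gives p* = 54, q* = 150.
Supply starts at p = 24 (where qs = 0).
PS = ½(54 − 24)(150) = 2250.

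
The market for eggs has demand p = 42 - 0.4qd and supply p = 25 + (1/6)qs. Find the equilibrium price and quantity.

p* = 30, q* = 30

Set the two price expressions equal: 42 - 0.4q = 25 + (1/6)q.
17 = (17/30)q, so q* = 30.
p* = 42 − (0.4)(30) = 30.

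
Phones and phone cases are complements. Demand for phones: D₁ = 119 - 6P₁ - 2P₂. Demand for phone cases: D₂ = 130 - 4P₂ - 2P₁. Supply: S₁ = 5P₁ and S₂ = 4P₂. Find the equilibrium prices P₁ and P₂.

Market 1: 119 - 6P₁ - 2P₂ = 5P₁ → 11P₁ + 2P₂ = 119.
Market 2: 8P₂ + 2P₁ = 130.
Eliminating P₂: 8×(1) − 2×(2) gives 84P₁ = 692, so P₁ = 173/21.
Back-substitute into (2): P₂ = (130 − 2×173/21) / 8 = 298/21.

P₁ = 173/21, P₂ = 298/21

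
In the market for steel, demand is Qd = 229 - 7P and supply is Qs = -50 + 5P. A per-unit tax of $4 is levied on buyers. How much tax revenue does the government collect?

Pre-tax equilibrium: P* = 23.25, Q* = 66.25.
Tax on buyers shifts demand to Qd = 229 − 7(P + 4) = 201 - 7P.
201 - 7P = -50 + 5P gives seller price Ps = 251/12; buyers pay Pb = 251/12 + 4 = 299/12.
New quantity: Q = 229 − 7(299/12) = 655/12.
Revenue = 4 × 655/12 = 655/3.

Tax revenue = 655/3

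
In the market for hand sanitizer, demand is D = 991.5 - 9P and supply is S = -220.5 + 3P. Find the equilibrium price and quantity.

Set D = S: 991.5 - 9P = -220.5 + 3P.
1212 = 12P, so P* = 101.
Q* = 991.5 − 9(101) = 82.5.

P* = 101, Q* = 82.5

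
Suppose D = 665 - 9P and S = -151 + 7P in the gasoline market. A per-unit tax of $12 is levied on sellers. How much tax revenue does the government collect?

Pre-tax equilibrium: P* = 51, Q* = 206.
Tax on sellers shifts supply to S = -151 + 7(P − 12) = -235 + 7P.
665 - 9P = -235 + 7P gives buyer price Pb = 56.25; sellers receive Ps = 56.25 − 12 = 44.25.
New quantity: Q = 665 − 9(56.25) = 158.75.
Revenue = 12 × 158.75 = 1905.

Tax revenue = 1905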